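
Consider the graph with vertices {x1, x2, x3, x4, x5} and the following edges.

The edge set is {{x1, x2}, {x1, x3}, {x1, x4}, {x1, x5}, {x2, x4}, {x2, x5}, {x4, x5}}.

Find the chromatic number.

x1, x2, x4, x5 are mutually adjacent (a clique of size 4), so at least 4 colors are needed.
4 colors suffice: color 1 → {x1}; color 2 → {x2, x3}; color 3 → {x5}; color 4 → {x4}. Every edge joins two different colors.

4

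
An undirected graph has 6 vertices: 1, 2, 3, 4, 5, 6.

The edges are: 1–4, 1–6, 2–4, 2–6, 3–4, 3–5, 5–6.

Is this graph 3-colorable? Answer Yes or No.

The chromatic number is 3. The cycle 5-6-2-4-3-5 has odd length 5, so it cannot be 2-colored; at least 3 colors are needed.
One proper 3-coloring: 1=blue, 2=blue, 3=green, 4=red, 5=blue, 6=red.
That is already a proper 3-coloring.

Yes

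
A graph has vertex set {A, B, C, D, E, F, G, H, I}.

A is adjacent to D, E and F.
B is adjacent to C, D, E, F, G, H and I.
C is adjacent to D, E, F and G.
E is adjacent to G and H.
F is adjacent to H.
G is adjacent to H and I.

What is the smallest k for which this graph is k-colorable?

B, E, G, H form a clique, so at least 4 colors are needed.
4 colors suffice: color 1 → {A, B}; color 2 → {D, E, F, I}; color 3 → {C, H}; color 4 → {G}. Each edge has distinct colors on its endpoints.

4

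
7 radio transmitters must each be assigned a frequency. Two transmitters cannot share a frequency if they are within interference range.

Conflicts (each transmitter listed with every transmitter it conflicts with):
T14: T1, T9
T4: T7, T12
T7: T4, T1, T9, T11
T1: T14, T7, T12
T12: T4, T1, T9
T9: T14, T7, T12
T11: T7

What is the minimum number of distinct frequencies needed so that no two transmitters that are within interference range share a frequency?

T14 and T9 conflict, so at least 2 frequencies are needed.
2 frequencies suffice: frequency 1 → {T14, T7, T12}; frequency 2 → {T4, T1, T9, T11}. Each listed conflict is separated.

2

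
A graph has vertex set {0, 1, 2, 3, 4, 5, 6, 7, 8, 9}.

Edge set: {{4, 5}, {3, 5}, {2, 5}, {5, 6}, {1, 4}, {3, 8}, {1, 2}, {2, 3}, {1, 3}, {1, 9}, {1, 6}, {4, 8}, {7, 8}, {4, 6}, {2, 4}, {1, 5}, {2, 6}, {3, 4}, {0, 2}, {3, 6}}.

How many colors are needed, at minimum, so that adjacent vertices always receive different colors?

1, 2, 3, 4, 5, 6 are mutually adjacent (a clique of size 6), so at least 6 colors are needed.
6 colors suffice: color a → {0, 4, 7, 9}; color b → {3}; color c → {1, 8}; color d → {2}; color e → {6}; color f → {5}. No two adjacent vertices share a color.

6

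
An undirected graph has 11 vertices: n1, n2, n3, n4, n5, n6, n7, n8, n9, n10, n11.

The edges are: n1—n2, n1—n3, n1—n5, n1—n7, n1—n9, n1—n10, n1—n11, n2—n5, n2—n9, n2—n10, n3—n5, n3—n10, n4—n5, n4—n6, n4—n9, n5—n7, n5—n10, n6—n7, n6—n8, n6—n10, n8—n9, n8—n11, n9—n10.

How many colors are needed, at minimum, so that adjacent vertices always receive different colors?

n1, n2, n9, n10 are pairwise adjacent (a clique of size 4), so at least 4 colors are needed.
4 colors suffice: color 1 → {n1, n6}; color 2 → {n4, n7, n8, n10}; color 3 → {n5, n9, n11}; color 4 → {n2, n3}. No two adjacent vertices share a color.

4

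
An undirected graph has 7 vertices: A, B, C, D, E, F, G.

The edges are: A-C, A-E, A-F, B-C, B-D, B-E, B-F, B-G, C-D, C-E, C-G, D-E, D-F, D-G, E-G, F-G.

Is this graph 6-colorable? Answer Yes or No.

The chromatic number is 5. B, C, D, E, G are pairwise adjacent (a clique of size 5), so at least 5 colors are needed.
5 colors suffice: A=2, B=3, C=5, D=4, E=1, F=1, G=2.
Since 6 ≥ 5, a proper 6-coloring certainly exists.

Yes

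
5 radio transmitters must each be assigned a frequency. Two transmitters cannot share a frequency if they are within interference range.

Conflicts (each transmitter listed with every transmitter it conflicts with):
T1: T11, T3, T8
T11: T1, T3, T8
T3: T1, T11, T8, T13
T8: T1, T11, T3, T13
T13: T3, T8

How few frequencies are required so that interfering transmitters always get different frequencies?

4

T1, T11, T3, T8 all conflict with each other, so at least 4 frequencies are needed.
Using 4 frequencies: T1=3, T11=4, T3=1, T8=2, T13=3. Each listed conflict is separated.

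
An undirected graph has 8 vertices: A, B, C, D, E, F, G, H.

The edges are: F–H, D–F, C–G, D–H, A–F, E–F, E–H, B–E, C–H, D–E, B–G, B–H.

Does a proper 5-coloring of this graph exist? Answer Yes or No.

Yes

The chromatic number is 4. D, E, F, H are pairwise adjacent (a clique of size 4), so at least 4 colors are needed.
One proper 4-coloring: A=1, B=3, C=2, D=4, E=2, F=3, G=1, H=1.
Since 5 ≥ 4, a proper 5-coloring certainly exists.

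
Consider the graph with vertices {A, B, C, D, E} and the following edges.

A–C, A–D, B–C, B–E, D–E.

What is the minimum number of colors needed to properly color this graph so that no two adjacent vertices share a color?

3

The cycle A-D-E-B-C-A has odd length 5, so it cannot be 2-colored; at least 3 colors are needed.
One proper 3-coloring: A=green, B=blue, C=red, D=blue, E=red. Every edge joins two different colors.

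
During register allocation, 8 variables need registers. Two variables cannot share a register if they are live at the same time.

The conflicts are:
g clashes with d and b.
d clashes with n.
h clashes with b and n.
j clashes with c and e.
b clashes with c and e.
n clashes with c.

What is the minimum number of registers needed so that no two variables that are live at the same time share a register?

The cycle n-c-b-g-d-n has odd length 5, so it cannot be 2-colored; at least 3 registers are needed.
3 registers suffice: register 1 → {j, b, n}; register 2 → {d, h, c, e}; register 3 → {g}. Each listed conflict is separated.

3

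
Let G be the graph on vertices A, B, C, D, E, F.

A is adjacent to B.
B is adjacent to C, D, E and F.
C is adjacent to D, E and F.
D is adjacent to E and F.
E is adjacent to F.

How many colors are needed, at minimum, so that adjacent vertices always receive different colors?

B, C, D, E, F form a clique, so at least 5 colors are needed.
A valid assignment using 5 colors: A=2, B=1, C=2, D=5, E=4, F=3. Each edge has distinct colors on its endpoints.

5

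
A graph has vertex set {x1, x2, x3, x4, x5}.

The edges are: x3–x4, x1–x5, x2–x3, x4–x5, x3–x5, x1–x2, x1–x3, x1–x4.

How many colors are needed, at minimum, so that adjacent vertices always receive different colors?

4

x1, x3, x4, x5 form a clique, so at least 4 colors are needed.
A valid assignment using 4 colors: x1=1, x2=3, x3=2, x4=4, x5=3. Every edge joins two different colors.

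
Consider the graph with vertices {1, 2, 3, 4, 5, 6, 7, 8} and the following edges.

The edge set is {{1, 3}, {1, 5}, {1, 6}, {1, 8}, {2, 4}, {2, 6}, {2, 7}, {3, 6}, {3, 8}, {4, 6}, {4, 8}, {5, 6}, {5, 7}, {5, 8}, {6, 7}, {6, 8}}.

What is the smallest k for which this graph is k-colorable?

1, 5, 6, 8 are pairwise adjacent (a clique of size 4), so at least 4 colors are needed.
4 colors suffice: color red → {6}; color blue → {2, 8}; color green → {3, 4, 5}; color yellow → {1, 7}. No two adjacent vertices share a color.

4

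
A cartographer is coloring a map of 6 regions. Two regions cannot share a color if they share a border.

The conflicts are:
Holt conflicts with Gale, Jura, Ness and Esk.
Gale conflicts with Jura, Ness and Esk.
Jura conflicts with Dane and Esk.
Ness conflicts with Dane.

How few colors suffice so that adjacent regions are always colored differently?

Holt, Gale, Jura, Esk all conflict with each other, so at least 4 colors are needed.
One proper 4-coloring: Holt=3, Gale=2, Jura=1, Ness=1, Dane=2, Esk=4. No two conflicting regions share a color.

4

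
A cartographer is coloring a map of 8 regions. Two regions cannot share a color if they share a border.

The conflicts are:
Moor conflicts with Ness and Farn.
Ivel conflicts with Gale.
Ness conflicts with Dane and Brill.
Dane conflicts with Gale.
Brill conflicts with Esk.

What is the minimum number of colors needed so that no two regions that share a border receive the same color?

2

Dane and Gale conflict, so at least 2 colors are needed.
2 colors suffice: color 1 → {Ness, Esk, Farn, Gale}; color 2 → {Moor, Ivel, Dane, Brill}. No two conflicting regions share a color.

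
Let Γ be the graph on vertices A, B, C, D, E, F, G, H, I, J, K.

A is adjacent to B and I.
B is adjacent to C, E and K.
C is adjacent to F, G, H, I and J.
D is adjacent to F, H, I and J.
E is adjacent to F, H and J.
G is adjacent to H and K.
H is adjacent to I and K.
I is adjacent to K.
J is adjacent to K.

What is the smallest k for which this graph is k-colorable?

C, H, I are pairwise adjacent, so at least 3 colors are needed.
3 colors suffice: color 1 → {A, C, D, E, K}; color 2 → {B, F, H, J}; color 3 → {G, I}. Every edge joins two different colors.

3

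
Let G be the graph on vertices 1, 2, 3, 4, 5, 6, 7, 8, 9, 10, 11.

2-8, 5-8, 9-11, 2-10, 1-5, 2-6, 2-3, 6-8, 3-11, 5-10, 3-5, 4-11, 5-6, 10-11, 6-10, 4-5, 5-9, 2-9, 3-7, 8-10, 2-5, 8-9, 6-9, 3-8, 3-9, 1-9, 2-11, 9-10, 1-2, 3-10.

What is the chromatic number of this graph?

2, 3, 5, 8, 9, 10 are mutually adjacent (a clique of size 6), so at least 6 colors are needed.
One proper 6-coloring: 1=d, 2=a, 3=e, 4=a, 5=b, 6=e, 7=a, 8=f, 9=c, 10=d, 11=b. Each edge has distinct colors on its endpoints.

6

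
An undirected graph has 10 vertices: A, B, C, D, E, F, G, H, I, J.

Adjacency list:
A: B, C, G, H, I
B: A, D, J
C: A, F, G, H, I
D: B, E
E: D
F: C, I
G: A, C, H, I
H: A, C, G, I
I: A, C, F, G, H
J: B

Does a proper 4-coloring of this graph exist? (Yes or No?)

A, C, G, H, I are pairwise adjacent (a clique of size 5), so at least 5 colors are needed.
So 4 colors are not enough.

No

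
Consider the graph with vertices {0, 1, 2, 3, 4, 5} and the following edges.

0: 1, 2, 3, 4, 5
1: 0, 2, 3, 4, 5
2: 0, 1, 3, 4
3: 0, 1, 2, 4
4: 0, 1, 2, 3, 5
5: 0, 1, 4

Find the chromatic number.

0, 1, 2, 3, 4 are pairwise adjacent (a clique of size 5), so at least 5 colors are needed.
5 colors suffice: color a → {0}; color b → {1}; color c → {4}; color d → {2, 5}; color e → {3}. Every edge joins two different colors.

5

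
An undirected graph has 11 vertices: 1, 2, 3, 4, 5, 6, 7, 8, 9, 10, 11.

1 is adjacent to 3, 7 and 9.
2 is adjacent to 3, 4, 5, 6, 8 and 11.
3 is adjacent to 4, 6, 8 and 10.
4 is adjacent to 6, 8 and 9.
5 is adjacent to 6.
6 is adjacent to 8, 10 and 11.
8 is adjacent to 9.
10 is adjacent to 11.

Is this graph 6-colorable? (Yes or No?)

Yes

The chromatic number is 5. 2, 3, 4, 6, 8 form a clique, so at least 5 colors are needed.
5 colors suffice: 1=a, 2=b, 3=c, 4=d, 5=c, 6=a, 7=b, 8=e, 9=b, 10=b, 11=c.
Since 6 ≥ 5, a proper 6-coloring certainly exists.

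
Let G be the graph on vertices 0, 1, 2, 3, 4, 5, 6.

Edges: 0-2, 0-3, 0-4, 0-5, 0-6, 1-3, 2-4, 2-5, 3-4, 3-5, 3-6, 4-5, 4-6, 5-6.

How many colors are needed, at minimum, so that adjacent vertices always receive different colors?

5

0, 3, 4, 5, 6 are mutually adjacent (a clique of size 5), so at least 5 colors are needed.
5 colors suffice: color a → {2, 3}; color b → {1, 5}; color c → {0}; color d → {4}; color e → {6}. Each edge has distinct colors on its endpoints.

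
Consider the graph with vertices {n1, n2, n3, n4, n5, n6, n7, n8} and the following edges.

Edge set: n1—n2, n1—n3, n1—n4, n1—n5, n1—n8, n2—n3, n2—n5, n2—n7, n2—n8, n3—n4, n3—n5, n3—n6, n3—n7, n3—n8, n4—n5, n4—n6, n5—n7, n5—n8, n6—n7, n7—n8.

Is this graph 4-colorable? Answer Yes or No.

n2, n3, n5, n7, n8 are pairwise adjacent (a clique of size 5), so at least 5 colors are needed.
So 4 colors are not enough.

No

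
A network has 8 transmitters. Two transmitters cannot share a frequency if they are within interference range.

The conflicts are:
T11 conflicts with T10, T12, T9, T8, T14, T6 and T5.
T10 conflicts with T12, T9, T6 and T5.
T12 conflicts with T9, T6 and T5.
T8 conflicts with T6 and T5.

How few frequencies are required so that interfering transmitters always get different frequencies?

T11, T10, T12, T5 pairwise conflict, so at least 4 frequencies are needed.
4 frequencies suffice: frequency 1 → {T11}; frequency 2 → {T12, T8, T14}; frequency 3 → {T10}; frequency 4 → {T9, T6, T5}. Each listed conflict is separated.

4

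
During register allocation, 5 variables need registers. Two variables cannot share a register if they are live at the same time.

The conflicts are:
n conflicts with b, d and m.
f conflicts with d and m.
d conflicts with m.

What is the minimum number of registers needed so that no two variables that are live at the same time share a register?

f, d, m are mutually in conflict, so at least 3 registers are needed.
A valid assignment using 3 registers: n=3, f=3, b=1, d=1, m=2. No two conflicting variables share a register.

3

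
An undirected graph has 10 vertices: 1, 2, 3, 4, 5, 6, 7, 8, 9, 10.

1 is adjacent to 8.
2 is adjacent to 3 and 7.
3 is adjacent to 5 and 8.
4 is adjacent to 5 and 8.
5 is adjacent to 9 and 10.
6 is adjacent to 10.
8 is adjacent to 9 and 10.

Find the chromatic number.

5 and 9 are adjacent, so at least 2 colors are needed.
2 colors suffice: 1=b, 2=a, 3=b, 4=b, 5=a, 6=a, 7=b, 8=a, 9=b, 10=b. No two adjacent vertices share a color.

2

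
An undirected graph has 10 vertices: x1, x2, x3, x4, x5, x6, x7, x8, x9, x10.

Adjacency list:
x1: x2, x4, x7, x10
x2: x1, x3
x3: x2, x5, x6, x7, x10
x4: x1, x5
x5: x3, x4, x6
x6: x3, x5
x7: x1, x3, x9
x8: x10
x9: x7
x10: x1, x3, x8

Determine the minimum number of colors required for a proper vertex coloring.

x3, x5, x6 are mutually adjacent, so at least 3 colors are needed.
3 colors suffice: color 1 → {x1, x3, x8, x9}; color 2 → {x2, x5, x7, x10}; color 3 → {x4, x6}. Every edge joins two different colors.

3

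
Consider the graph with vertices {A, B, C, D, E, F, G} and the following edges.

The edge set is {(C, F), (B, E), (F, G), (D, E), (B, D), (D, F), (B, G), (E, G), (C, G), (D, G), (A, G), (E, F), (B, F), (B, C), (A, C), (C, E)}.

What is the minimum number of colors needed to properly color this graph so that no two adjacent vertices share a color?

5

B, D, E, F, G are pairwise adjacent (a clique of size 5), so at least 5 colors are needed.
A valid assignment using 5 colors: A=blue, B=yellow, C=purple, D=purple, E=green, F=blue, G=red. No two adjacent vertices share a color.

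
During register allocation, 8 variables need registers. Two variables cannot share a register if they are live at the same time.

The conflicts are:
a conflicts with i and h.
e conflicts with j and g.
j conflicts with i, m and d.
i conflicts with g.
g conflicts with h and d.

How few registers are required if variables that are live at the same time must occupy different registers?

i and g conflict, so at least 2 registers are needed.
2 registers suffice: register 1 → {a, j, g}; register 2 → {e, i, h, m, d}. Every pair that conflicts lands in different registers.

2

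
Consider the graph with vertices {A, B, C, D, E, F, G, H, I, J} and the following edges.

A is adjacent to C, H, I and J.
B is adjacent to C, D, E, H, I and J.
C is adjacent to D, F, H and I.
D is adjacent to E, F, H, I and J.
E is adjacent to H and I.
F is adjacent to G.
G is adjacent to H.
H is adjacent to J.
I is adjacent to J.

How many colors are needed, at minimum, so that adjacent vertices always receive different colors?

4

B, C, D, H are mutually adjacent (a clique of size 4), so at least 4 colors are needed.
One proper 4-coloring: A=blue, B=yellow, C=green, D=blue, E=green, F=red, G=blue, H=red, I=red, J=green. Every edge joins two different colors.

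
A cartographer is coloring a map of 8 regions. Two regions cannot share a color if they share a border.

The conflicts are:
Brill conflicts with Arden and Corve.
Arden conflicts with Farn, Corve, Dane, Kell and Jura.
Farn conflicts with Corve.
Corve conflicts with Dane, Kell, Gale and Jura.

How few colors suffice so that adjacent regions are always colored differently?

Arden, Corve, Dane all conflict with each other, so at least 3 colors are needed.
3 colors suffice: color 1 → {Corve}; color 2 → {Arden, Gale}; color 3 → {Brill, Farn, Dane, Kell, Jura}. Each listed conflict is separated.

3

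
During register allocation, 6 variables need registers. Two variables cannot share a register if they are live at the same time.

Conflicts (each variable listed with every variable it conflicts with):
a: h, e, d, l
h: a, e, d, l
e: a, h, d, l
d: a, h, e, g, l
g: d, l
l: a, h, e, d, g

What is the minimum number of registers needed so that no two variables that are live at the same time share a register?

a, h, e, d, l are mutually in conflict, so at least 5 registers are needed.
5 registers suffice: register 1 → {l}; register 2 → {d}; register 3 → {h, g}; register 4 → {a}; register 5 → {e}. Every pair that conflicts lands in different registers.

5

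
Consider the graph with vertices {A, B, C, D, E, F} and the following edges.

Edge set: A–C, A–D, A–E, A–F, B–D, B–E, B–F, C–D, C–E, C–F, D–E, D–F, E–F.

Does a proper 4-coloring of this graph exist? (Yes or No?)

A, C, D, E, F are pairwise adjacent (a clique of size 5), so at least 5 colors are needed.
So 4 colors are not enough.

No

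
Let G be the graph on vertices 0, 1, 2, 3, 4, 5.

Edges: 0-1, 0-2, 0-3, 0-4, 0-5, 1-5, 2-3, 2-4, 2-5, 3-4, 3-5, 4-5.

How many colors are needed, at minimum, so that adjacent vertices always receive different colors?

5

0, 2, 3, 4, 5 are pairwise adjacent (a clique of size 5), so at least 5 colors are needed.
5 colors suffice: color a → {5}; color b → {0}; color c → {1, 3}; color d → {4}; color e → {2}. No two adjacent vertices share a color.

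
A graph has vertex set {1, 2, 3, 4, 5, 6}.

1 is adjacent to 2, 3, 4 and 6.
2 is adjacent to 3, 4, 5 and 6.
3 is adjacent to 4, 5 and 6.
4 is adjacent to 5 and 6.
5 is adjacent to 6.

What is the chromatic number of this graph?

1, 2, 3, 4, 6 are mutually adjacent (a clique of size 5), so at least 5 colors are needed.
5 colors suffice: 1=purple, 2=green, 3=red, 4=yellow, 5=purple, 6=blue. No two adjacent vertices share a color.

5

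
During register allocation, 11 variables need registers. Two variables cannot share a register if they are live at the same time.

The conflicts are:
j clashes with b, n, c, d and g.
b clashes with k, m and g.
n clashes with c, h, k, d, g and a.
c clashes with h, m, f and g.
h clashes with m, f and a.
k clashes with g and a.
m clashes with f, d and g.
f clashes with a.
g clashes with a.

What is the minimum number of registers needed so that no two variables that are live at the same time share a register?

c, h, m, f pairwise conflict, so at least 4 registers are needed.
4 registers suffice: register 1 → {h, d, g}; register 2 → {n, m}; register 3 → {b, c, a}; register 4 → {j, k, f}. Each listed conflict is separated.

4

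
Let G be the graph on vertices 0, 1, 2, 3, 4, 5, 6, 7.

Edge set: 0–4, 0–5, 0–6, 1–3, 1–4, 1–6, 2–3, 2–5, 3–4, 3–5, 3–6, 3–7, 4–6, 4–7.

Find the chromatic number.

1, 3, 4, 6 are pairwise adjacent (a clique of size 4), so at least 4 colors are needed.
4 colors suffice: color a → {0, 3}; color b → {4, 5}; color c → {2, 6, 7}; color d → {1}. Every edge joins two different colors.

4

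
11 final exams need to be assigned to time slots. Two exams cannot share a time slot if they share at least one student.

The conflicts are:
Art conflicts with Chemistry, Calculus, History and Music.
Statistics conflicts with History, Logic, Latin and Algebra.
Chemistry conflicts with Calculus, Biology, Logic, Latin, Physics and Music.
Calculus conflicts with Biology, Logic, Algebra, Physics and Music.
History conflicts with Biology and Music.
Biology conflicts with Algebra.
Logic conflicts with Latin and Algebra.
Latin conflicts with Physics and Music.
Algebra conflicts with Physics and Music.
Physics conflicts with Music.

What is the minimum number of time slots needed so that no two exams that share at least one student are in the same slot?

Chemistry, Latin, Physics, Music pairwise conflict, so at least 4 time slots are needed.
4 time slots suffice: time slot 1 → {Biology, Logic, Music}; time slot 2 → {Calculus, History, Latin}; time slot 3 → {Chemistry, Algebra}; time slot 4 → {Art, Statistics, Physics}. No two conflicting exams share a time slot.

4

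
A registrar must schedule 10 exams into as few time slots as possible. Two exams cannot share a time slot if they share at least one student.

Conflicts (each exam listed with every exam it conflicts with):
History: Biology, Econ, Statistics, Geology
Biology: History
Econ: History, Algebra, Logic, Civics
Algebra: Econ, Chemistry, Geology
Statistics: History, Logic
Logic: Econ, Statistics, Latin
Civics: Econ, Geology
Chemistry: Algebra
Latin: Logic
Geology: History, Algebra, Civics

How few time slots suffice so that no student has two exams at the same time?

Logic and Latin conflict, so at least 2 time slots are needed.
Using 2 time slots: History=2, Biology=1, Econ=1, Algebra=2, Statistics=1, Logic=2, Civics=2, Chemistry=1, Latin=1, Geology=1. Each listed conflict is separated.

2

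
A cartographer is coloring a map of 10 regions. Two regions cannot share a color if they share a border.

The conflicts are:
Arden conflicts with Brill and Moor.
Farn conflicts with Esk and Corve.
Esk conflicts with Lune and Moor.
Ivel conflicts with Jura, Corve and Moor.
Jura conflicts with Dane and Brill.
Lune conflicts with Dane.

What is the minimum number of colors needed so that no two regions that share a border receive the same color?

3

The cycle Moor-Ivel-Corve-Farn-Esk-Moor has odd length 5, so it cannot be 2-colored; at least 3 colors are needed.
3 colors suffice: Arden=1, Farn=3, Esk=1, Ivel=1, Jura=2, Lune=2, Corve=2, Dane=1, Brill=3, Moor=2. No two conflicting regions share a color.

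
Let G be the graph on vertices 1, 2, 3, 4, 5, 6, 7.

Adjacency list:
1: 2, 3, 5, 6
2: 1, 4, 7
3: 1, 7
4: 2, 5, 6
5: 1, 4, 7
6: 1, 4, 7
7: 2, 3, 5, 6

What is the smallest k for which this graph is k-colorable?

1 and 2 are adjacent, so at least 2 colors are needed.
2 colors suffice: color red → {1, 4, 7}; color blue → {2, 3, 5, 6}. Each edge has distinct colors on its endpoints.

2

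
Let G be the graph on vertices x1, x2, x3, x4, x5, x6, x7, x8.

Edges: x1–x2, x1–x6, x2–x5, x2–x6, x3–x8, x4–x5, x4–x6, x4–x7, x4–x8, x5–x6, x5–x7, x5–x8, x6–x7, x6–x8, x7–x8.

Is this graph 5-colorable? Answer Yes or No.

Yes

The chromatic number is 5. x4, x5, x6, x7, x8 are pairwise adjacent (a clique of size 5), so at least 5 colors are needed.
One proper 5-coloring: x1=3, x2=2, x3=1, x4=5, x5=3, x6=1, x7=4, x8=2.
That is already a proper 5-coloring.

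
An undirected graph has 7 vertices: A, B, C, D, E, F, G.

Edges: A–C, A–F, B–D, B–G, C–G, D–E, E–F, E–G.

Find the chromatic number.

3

The cycle G-E-F-A-C-G has odd length 5, so it cannot be 2-colored; at least 3 colors are needed.
3 colors suffice: color red → {D, F, G}; color blue → {B, C, E}; color green → {A}. No two adjacent vertices share a color.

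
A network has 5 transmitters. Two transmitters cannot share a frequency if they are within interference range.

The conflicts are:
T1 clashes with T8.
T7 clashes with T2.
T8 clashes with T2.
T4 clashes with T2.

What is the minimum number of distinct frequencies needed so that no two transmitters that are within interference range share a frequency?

2

T8 and T2 conflict, so at least 2 frequencies are needed.
2 frequencies suffice: frequency 1 → {T1, T2}; frequency 2 → {T7, T8, T4}. Each listed conflict is separated.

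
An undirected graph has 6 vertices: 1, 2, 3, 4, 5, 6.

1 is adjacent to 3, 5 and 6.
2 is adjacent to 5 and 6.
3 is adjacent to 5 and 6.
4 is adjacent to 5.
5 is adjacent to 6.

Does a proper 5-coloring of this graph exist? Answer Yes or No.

Yes

The chromatic number is 4. 1, 3, 5, 6 form a clique, so at least 4 colors are needed.
One proper 4-coloring: 1=green, 2=green, 3=yellow, 4=blue, 5=red, 6=blue.
Since 5 ≥ 4, a proper 5-coloring certainly exists.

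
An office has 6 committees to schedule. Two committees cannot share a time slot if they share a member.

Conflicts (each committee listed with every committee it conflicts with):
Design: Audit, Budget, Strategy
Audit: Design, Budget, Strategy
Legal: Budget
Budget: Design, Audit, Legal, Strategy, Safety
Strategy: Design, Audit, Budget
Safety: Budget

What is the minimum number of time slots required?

4

Design, Audit, Budget, Strategy pairwise conflict, so at least 4 time slots are needed.
4 time slots suffice: time slot 1 → {Budget}; time slot 2 → {Legal, Strategy, Safety}; time slot 3 → {Audit}; time slot 4 → {Design}. Every pair that conflicts lands in different time slots.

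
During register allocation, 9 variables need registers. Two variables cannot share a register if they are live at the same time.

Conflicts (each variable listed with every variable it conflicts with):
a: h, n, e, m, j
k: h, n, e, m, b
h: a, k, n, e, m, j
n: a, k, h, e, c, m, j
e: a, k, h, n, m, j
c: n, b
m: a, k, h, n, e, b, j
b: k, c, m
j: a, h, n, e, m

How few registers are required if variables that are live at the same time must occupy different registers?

a, h, n, e, m, j are mutually in conflict, so at least 6 registers are needed.
6 registers suffice: register 1 → {c, m}; register 2 → {n, b}; register 3 → {e}; register 4 → {h}; register 5 → {k, j}; register 6 → {a}. Every pair that conflicts lands in different registers.

6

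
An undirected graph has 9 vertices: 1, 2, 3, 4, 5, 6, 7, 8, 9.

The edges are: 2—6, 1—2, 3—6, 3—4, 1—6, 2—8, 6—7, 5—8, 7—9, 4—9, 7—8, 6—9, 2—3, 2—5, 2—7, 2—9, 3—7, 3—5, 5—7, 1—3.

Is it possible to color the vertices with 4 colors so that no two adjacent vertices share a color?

Yes

The chromatic number is 4. 2, 3, 5, 7 are mutually adjacent (a clique of size 4), so at least 4 colors are needed.
A valid assignment using 4 colors: 1=c, 2=a, 3=b, 4=a, 5=d, 6=d, 7=c, 8=b, 9=b.
That is already a proper 4-coloring.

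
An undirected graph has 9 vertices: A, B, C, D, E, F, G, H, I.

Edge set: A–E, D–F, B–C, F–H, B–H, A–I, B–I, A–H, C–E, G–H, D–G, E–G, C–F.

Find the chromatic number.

The cycle F-H-G-E-C-F has odd length 5, so it cannot be 2-colored; at least 3 colors are needed.
A valid assignment using 3 colors: A=2, B=2, C=1, D=1, E=3, F=2, G=2, H=1, I=1. Every edge joins two different colors.

3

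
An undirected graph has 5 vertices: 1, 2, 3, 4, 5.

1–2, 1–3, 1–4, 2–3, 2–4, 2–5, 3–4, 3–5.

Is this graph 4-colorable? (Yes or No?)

Yes

The chromatic number is 4. 1, 2, 3, 4 are pairwise adjacent (a clique of size 4), so at least 4 colors are needed.
4 colors suffice: color red → {2}; color blue → {3}; color green → {1, 5}; color yellow → {4}.
That is already a proper 4-coloring.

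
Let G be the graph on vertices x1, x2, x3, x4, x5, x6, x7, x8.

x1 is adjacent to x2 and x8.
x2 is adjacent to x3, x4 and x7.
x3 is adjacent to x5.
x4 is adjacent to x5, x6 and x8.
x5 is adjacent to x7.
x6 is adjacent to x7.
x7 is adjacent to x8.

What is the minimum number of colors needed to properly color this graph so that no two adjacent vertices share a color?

2

x1 and x8 are adjacent, so at least 2 colors are needed.
2 colors suffice: color 1 → {x1, x3, x4, x7}; color 2 → {x2, x5, x6, x8}. No two adjacent vertices share a color.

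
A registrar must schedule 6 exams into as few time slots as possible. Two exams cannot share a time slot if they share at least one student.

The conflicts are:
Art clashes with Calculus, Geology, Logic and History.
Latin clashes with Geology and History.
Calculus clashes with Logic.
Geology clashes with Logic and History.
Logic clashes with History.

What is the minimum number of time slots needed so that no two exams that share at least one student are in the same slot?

Art, Geology, Logic, History are mutually in conflict, so at least 4 time slots are needed.
4 time slots suffice: time slot 1 → {Calculus, Geology}; time slot 2 → {History}; time slot 3 → {Art, Latin}; time slot 4 → {Logic}. Each listed conflict is separated.

4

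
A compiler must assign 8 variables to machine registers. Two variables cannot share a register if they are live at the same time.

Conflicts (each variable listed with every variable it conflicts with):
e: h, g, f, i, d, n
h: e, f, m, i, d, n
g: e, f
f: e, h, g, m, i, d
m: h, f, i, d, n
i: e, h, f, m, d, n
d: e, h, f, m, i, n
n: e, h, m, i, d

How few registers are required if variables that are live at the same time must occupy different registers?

h, m, i, d, n pairwise conflict, so at least 5 registers are needed.
5 registers suffice: register 1 → {h, g}; register 2 → {i}; register 3 → {d}; register 4 → {f, n}; register 5 → {e, m}. No two conflicting variables share a register.

5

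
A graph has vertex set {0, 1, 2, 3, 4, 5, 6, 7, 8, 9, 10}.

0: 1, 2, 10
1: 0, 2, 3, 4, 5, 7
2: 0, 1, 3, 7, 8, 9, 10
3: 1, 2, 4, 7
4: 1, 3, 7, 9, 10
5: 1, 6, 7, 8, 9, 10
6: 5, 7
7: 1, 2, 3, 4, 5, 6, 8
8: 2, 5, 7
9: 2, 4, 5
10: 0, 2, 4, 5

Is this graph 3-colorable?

No

1, 2, 3, 7 are mutually adjacent (a clique of size 4), so at least 4 colors are needed.
So 3 colors are not enough.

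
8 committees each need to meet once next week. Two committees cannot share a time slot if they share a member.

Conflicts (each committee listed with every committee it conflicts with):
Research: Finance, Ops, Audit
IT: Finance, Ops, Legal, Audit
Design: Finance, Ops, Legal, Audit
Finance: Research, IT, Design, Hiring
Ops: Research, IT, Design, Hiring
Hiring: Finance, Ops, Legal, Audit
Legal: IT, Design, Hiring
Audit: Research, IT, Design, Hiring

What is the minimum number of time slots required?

2

IT and Ops conflict, so at least 2 time slots are needed.
2 time slots suffice: Research=1, IT=1, Design=1, Finance=2, Ops=2, Hiring=1, Legal=2, Audit=2. Each listed conflict is separated.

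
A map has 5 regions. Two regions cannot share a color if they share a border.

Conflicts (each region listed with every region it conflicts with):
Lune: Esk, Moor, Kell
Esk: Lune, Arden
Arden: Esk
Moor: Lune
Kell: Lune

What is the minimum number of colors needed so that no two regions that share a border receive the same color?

2

Lune and Esk conflict, so at least 2 colors are needed.
2 colors suffice: color 1 → {Lune, Arden}; color 2 → {Esk, Moor, Kell}. No two conflicting regions share a color.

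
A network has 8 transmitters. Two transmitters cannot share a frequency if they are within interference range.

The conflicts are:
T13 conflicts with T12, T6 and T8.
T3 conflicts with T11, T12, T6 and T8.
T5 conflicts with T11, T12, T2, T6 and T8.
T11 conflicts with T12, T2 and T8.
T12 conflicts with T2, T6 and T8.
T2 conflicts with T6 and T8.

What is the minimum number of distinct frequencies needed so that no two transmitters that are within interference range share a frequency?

5

T5, T11, T12, T2, T8 are mutually in conflict, so at least 5 frequencies are needed.
5 frequencies suffice: frequency 1 → {T12}; frequency 2 → {T6, T8}; frequency 3 → {T13, T3, T2}; frequency 4 → {T11}; frequency 5 → {T5}. No two conflicting transmitters share a frequency.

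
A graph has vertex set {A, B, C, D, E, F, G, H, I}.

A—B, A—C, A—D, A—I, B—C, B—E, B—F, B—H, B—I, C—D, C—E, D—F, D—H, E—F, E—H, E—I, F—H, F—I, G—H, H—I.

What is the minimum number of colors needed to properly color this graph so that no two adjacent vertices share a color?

5

B, E, F, H, I are pairwise adjacent (a clique of size 5), so at least 5 colors are needed.
5 colors suffice: color red → {B, D, G}; color blue → {C, H}; color green → {I}; color yellow → {A, E}; color purple → {F}. No two adjacent vertices share a color.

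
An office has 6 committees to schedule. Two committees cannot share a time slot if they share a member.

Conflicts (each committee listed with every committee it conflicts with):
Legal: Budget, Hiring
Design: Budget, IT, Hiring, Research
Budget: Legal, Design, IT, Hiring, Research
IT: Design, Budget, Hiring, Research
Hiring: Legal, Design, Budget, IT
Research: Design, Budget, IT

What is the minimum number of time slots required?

4

Design, Budget, IT, Hiring are mutually in conflict, so at least 4 time slots are needed.
A valid assignment using 4 time slots: Legal=2, Design=4, Budget=1, IT=2, Hiring=3, Research=3. Each listed conflict is separated.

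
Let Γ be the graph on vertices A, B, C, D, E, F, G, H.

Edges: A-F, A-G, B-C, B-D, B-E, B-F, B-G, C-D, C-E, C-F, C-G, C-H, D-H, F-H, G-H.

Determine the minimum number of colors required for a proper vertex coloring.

3

B, C, E form a triangle, so at least 3 colors are needed.
A valid assignment using 3 colors: A=1, B=2, C=1, D=3, E=3, F=3, G=3, H=2. No two adjacent vertices share a color.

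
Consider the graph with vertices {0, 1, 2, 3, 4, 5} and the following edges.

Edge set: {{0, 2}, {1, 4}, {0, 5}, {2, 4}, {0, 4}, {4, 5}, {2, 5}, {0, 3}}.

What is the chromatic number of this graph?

4

0, 2, 4, 5 are mutually adjacent (a clique of size 4), so at least 4 colors are needed.
4 colors suffice: color a → {0, 1}; color b → {3, 4}; color c → {5}; color d → {2}. Each edge has distinct colors on its endpoints.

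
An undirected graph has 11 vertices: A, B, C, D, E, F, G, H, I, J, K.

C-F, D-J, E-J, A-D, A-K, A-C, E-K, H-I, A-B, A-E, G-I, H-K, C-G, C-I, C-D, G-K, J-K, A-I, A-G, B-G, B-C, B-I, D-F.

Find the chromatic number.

5

A, B, C, G, I form a clique, so at least 5 colors are needed.
5 colors suffice: color red → {A, F, H, J}; color blue → {C, K}; color green → {D, E, G}; color yellow → {I}; color purple → {B}. Each edge has distinct colors on its endpoints.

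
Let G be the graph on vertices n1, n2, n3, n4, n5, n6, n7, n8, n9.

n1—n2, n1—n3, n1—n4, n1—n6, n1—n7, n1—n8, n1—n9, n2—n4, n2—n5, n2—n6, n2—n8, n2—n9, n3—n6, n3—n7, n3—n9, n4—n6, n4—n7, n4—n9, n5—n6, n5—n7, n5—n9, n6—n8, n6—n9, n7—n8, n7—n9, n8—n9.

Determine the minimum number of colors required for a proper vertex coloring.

5

n1, n2, n6, n8, n9 are mutually adjacent (a clique of size 5), so at least 5 colors are needed.
5 colors suffice: color 1 → {n9}; color 2 → {n1, n5}; color 3 → {n6, n7}; color 4 → {n2, n3}; color 5 → {n4, n8}. No two adjacent vertices share a color.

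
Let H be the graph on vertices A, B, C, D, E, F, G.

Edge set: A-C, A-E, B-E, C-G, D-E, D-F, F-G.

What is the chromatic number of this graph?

F and G are adjacent, so at least 2 colors are needed.
A valid assignment using 2 colors: A=blue, B=blue, C=red, D=blue, E=red, F=red, G=blue. No two adjacent vertices share a color.

2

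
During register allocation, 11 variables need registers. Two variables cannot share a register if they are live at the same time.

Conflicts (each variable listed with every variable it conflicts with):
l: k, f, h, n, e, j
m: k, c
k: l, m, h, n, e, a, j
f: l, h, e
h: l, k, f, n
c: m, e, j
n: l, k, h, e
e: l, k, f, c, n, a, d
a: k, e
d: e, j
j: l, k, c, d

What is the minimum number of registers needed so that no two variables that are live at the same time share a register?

l, k, n, e are mutually in conflict, so at least 4 registers are needed.
A valid assignment using 4 registers: l=3, m=2, k=1, f=1, h=2, c=1, n=4, e=2, a=3, d=1, j=2. No two conflicting variables share a register.

4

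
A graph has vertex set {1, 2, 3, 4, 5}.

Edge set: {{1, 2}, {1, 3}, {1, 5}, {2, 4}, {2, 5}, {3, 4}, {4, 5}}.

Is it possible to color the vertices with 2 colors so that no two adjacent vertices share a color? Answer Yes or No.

2, 4, 5 are pairwise adjacent, so at least 3 colors are needed.
So 2 colors are not enough.

No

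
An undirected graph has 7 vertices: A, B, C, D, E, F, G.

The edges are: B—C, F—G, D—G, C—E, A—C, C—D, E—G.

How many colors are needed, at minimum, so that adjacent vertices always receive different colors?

2

B and C are adjacent, so at least 2 colors are needed.
A valid assignment using 2 colors: A=2, B=2, C=1, D=2, E=2, F=2, G=1. Every edge joins two different colors.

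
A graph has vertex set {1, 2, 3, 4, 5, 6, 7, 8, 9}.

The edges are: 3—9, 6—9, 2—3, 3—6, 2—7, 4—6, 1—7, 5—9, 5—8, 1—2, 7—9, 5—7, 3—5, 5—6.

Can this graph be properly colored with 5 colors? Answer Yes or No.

Yes

The chromatic number is 4. 3, 5, 6, 9 are mutually adjacent (a clique of size 4), so at least 4 colors are needed.
A valid assignment using 4 colors: 1=c, 2=a, 3=b, 4=a, 5=a, 6=d, 7=b, 8=b, 9=c.
Since 5 ≥ 4, a proper 5-coloring certainly exists.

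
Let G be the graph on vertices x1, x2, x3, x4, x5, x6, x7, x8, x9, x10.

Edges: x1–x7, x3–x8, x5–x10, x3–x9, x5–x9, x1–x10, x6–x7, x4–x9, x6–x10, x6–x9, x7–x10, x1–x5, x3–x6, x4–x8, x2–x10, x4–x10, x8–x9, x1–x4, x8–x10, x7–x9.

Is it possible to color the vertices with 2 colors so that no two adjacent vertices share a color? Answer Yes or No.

No

x4, x8, x9 are mutually adjacent, so at least 3 colors are needed.
So 2 colors are not enough.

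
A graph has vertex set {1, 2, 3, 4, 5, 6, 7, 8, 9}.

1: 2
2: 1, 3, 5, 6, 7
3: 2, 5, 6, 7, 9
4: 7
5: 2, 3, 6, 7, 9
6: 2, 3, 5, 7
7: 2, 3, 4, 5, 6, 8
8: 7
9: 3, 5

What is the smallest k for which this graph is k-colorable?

2, 3, 5, 6, 7 form a clique, so at least 5 colors are needed.
5 colors suffice: 1=red, 2=yellow, 3=green, 4=blue, 5=blue, 6=purple, 7=red, 8=blue, 9=red. No two adjacent vertices share a color.

5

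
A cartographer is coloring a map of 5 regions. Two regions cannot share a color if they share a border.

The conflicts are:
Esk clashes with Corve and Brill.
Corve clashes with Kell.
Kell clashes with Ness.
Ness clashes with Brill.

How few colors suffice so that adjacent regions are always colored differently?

3

The cycle Ness-Brill-Esk-Corve-Kell-Ness has odd length 5, so it cannot be 2-colored; at least 3 colors are needed.
A valid assignment using 3 colors: Esk=1, Corve=2, Kell=3, Ness=1, Brill=2. Each listed conflict is separated.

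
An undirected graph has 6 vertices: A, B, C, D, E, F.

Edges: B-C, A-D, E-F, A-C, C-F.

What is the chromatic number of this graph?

2

C and F are adjacent, so at least 2 colors are needed.
2 colors suffice: color 1 → {C, D, E}; color 2 → {A, B, F}. No two adjacent vertices share a color.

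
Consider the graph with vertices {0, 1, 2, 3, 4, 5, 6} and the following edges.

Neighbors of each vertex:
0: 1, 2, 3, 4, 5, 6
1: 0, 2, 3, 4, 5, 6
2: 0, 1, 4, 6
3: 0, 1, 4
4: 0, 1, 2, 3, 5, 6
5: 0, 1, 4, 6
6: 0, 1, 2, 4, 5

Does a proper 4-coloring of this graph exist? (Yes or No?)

No

0, 1, 4, 5, 6 form a clique, so at least 5 colors are needed.
So 4 colors are not enough.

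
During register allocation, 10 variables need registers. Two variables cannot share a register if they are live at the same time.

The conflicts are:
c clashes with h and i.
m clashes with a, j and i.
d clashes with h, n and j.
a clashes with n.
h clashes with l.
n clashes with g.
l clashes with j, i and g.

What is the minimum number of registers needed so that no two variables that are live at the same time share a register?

The cycle l-h-d-n-g-l has odd length 5, so it cannot be 2-colored; at least 3 registers are needed.
A valid assignment using 3 registers: c=1, m=1, d=1, a=3, h=2, n=2, l=1, j=2, i=2, g=3. Every pair that conflicts lands in different registers.

3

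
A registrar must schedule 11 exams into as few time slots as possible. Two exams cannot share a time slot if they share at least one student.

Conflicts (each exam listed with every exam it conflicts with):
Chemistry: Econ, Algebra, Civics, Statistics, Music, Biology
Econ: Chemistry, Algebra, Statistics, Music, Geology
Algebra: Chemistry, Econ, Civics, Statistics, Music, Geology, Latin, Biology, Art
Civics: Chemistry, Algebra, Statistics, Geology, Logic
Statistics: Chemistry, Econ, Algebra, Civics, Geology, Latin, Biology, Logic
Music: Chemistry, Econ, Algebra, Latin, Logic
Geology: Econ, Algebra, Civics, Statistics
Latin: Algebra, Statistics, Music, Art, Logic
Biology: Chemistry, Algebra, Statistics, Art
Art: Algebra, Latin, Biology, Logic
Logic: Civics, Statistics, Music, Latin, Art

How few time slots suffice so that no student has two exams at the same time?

4

Chemistry, Algebra, Statistics, Biology pairwise conflict, so at least 4 time slots are needed.
4 time slots suffice: time slot 1 → {Algebra, Logic}; time slot 2 → {Statistics, Music, Art}; time slot 3 → {Chemistry, Geology, Latin}; time slot 4 → {Econ, Civics, Biology}. No two conflicting exams share a time slot.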